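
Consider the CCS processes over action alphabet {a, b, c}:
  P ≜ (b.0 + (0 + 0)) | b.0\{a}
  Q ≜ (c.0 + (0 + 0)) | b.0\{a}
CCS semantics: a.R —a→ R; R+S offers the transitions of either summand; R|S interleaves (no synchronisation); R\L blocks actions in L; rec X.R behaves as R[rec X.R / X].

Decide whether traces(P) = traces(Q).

Reachable graph of P (4 states):
  s0 = (b.0 + (0 + 0)) | b.0\{a} ⊢ =b=> s1, =b=> s2
  s1 = (b.0 + (0 + 0)) | 0\{a} ⊢ =b=> s3
  s2 = 0 | b.0\{a} ⊢ =b=> s3
  s3 = 0 | 0\{a} ⊢ (no moves)
Reachable graph of Q (4 states):
  t0 = (c.0 + (0 + 0)) | b.0\{a} ⊢ =b=> t1, =c=> t2
  t1 = (c.0 + (0 + 0)) | 0\{a} ⊢ =c=> t3
  t2 = 0 | b.0\{a} ⊢ =b=> t3
  t3 = 0 | 0\{a} ⊢ (no moves)
Run σ = ⟨bb⟩ on P: start {s0}
  step 1 (b): {s1, s2}
  step 2 (b): {s3}
  ✓ P
Run σ = ⟨bb⟩ on Q: start {t0}
  step 1 (b): {t1}
  step 2 (b): ∅  — Q cannot continue

NO — witness ⟨bb⟩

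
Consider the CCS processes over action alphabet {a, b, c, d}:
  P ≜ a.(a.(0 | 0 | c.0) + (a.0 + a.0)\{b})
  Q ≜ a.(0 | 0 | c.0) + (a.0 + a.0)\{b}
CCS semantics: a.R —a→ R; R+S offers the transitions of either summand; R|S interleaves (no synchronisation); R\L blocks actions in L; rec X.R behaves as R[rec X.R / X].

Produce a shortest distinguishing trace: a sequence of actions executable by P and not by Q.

Reachable graph of P (5 states):
  s0 = a.(a.(0 | 0 | c.0) + (a.0 + a.0)\{b}) → --a--▸ s1
  s1 = a.(0 | 0 | c.0) + (a.0 + a.0)\{b} → --a--▸ s2, --a--▸ s3
  s2 = 0 | 0 | c.0 → --c--▸ s4
  s3 = 0\{b} → deadlocked
  s4 = 0 | 0 | 0 → deadlocked
Reachable graph of Q (4 states):
  t0 = a.(0 | 0 | c.0) + (a.0 + a.0)\{b} → --a--▸ t1, --a--▸ t2
  t1 = 0 | 0 | c.0 → --c--▸ t3
  t2 = 0\{b} → deadlocked
  t3 = 0 | 0 | 0 → deadlocked
Executing aa from P (initial set {s0}):
  [1] a ⇒ {s1}
  [2] a ⇒ {s2, s3}
  ✓ P
Executing aa from Q (initial set {t0}):
  [1] a ⇒ {t1, t2}
  [2] a ⇒ ∅  — Q cannot continue

aa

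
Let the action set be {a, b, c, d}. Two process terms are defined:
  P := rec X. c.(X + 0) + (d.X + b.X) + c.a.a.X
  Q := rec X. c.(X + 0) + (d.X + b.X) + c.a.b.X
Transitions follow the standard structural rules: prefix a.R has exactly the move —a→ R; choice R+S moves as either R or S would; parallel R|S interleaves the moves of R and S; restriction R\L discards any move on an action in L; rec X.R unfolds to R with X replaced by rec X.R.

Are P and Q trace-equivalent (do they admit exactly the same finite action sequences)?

NO — witness ⟨caa⟩

Reachable graph of P (4 states):
  s0 = rec X. c.(X + 0) + (d.X + b.X) + c.a.a.X has moves ··b··> s0, ··c··> s1, ··c··> s2, ··d··> s0
  s1 = (rec X. c.(X + 0) + (d.X + b.X) + c.a.a.X) + 0 has moves ··b··> s0, ··c··> s1, ··c··> s2, ··d··> s0
  s2 = a.a.(rec X. c.(X + 0) + (d.X + b.X) + c.a.a.X) has moves ··a··> s3
  s3 = a.(rec X. c.(X + 0) + (d.X + b.X) + c.a.a.X) has moves ··a··> s0
Reachable graph of Q (4 states):
  t0 = rec X. c.(X + 0) + (d.X + b.X) + c.a.b.X has moves ··b··> t0, ··c··> t1, ··c··> t2, ··d··> t0
  t1 = (rec X. c.(X + 0) + (d.X + b.X) + c.a.b.X) + 0 has moves ··b··> t0, ··c··> t1, ··c··> t2, ··d··> t0
  t2 = a.b.(rec X. c.(X + 0) + (d.X + b.X) + c.a.b.X) has moves ··a··> t3
  t3 = b.(rec X. c.(X + 0) + (d.X + b.X) + c.a.b.X) has moves ··b··> t0
Trace ⟨caa⟩ through P, begin at {s0}:
  step 1 (c): {s1, s2}
  step 2 (a): {s3}
  step 3 (a): {s0}
  — P admits the full trace.
Trace ⟨caa⟩ through Q, begin at {t0}:
  step 1 (c): {t1, t2}
  step 2 (a): {t3}
  step 3 (a): no successor for Q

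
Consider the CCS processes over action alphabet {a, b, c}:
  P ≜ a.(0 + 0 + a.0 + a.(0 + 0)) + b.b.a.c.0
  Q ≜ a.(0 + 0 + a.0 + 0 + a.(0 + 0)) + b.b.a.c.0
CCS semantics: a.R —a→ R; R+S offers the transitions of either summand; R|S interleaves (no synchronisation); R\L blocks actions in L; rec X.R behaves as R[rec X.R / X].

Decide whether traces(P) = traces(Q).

traces(P) = traces(Q)

LTS(P): 7 reachable states
  m0 = a.(0 + 0 + a.0 + a.(0 + 0)) + b.b.a.c.0 :: =a=> m1, =b=> m2
  m1 = 0 + 0 + a.0 + a.(0 + 0) :: =a=> m3, =a=> m4
  m2 = b.a.c.0 :: =b=> m5
  m3 = 0 :: stopped
  m4 = 0 + 0 :: stopped
  m5 = a.c.0 :: =a=> m6
  m6 = c.0 :: =c=> m3
LTS(Q): 7 reachable states
  n0 = a.(0 + 0 + a.0 + 0 + a.(0 + 0)) + b.b.a.c.0 :: =a=> n1, =b=> n2
  n1 = 0 + 0 + a.0 + 0 + a.(0 + 0) :: =a=> n3, =a=> n4
  n2 = b.a.c.0 :: =b=> n5
  n3 = 0 :: stopped
  n4 = 0 + 0 :: stopped
  n5 = a.c.0 :: =a=> n6
  n6 = c.0 :: =c=> n3
Bisimilarity quotient blocks:
  B0 = {m0, n0}
  B1 = {m1, n1}
  B2 = {m3, m4, n3, n4}
  B3 = {m2, n2}
  B4 = {m5, n5}
  B5 = {m6, n6}
m0 ∈ B0, n0 ∈ B0 → same block
Bisimilar ⇒ trace-equivalent.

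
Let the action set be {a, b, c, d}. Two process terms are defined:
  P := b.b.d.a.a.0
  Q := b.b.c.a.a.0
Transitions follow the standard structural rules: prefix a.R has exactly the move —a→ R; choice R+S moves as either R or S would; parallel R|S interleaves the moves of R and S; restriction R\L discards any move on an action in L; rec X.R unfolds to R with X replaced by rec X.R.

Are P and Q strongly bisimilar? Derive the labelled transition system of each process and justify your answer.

Reachable graph of P (6 states):
  s0 = b.b.d.a.a.0 ⊢ ··b··> s1
  s1 = b.d.a.a.0 ⊢ ··b··> s2
  s2 = d.a.a.0 ⊢ ··d··> s3
  s3 = a.a.0 ⊢ ··a··> s4
  s4 = a.0 ⊢ ··a··> s5
  s5 = 0 ⊢ ∅
Reachable graph of Q (6 states):
  t0 = b.b.c.a.a.0 ⊢ ··b··> t1
  t1 = b.c.a.a.0 ⊢ ··b··> t2
  t2 = c.a.a.0 ⊢ ··c··> t3
  t3 = a.a.0 ⊢ ··a··> t4
  t4 = a.0 ⊢ ··a··> t5
  t5 = 0 ⊢ ∅
Coarsest stable partition (strong bisimilarity classes):
  B0 = {s0}
  B1 = {s1}
  B2 = {s2}
  B3 = {s3, t3}
  B4 = {s4, t4}
  B5 = {s5, t5}
  B6 = {t0}
  B7 = {t1}
  B8 = {t2}
s0 ∈ B0, t0 ∈ B6 → different blocks

NO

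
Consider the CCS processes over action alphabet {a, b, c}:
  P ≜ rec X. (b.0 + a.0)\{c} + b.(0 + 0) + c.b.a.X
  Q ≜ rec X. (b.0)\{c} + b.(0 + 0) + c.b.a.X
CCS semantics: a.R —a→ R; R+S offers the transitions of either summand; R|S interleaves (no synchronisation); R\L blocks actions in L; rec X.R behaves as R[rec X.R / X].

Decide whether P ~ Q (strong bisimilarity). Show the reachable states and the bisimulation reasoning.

P's transition system — 5 states:
  u0 = rec X. (b.0 + a.0)\{c} + b.(0 + 0) + c.b.a.X → --a--▸ u1, --b--▸ u1, --b--▸ u2, --c--▸ u3
  u1 = 0\{c} → stopped
  u2 = 0 + 0 → stopped
  u3 = b.a.(rec X. (b.0 + a.0)\{c} + b.(0 + 0) + c.b.a.X) → --b--▸ u4
  u4 = a.(rec X. (b.0 + a.0)\{c} + b.(0 + 0) + c.b.a.X) → --a--▸ u0
Q's transition system — 5 states:
  v0 = rec X. (b.0)\{c} + b.(0 + 0) + c.b.a.X → --b--▸ v1, --b--▸ v2, --c--▸ v3
  v1 = 0 + 0 → stopped
  v2 = 0\{c} → stopped
  v3 = b.a.(rec X. (b.0)\{c} + b.(0 + 0) + c.b.a.X) → --b--▸ v4
  v4 = a.(rec X. (b.0)\{c} + b.(0 + 0) + c.b.a.X) → --a--▸ v0
Partition-refinement fixed point:
  B0 = {u0}
  B1 = {u3}
  B2 = {u4}
  B3 = {u1, u2, v1, v2}
  B4 = {v0}
  B5 = {v3}
  B6 = {v4}
u0 ∈ B0, v0 ∈ B4 → different blocks

NO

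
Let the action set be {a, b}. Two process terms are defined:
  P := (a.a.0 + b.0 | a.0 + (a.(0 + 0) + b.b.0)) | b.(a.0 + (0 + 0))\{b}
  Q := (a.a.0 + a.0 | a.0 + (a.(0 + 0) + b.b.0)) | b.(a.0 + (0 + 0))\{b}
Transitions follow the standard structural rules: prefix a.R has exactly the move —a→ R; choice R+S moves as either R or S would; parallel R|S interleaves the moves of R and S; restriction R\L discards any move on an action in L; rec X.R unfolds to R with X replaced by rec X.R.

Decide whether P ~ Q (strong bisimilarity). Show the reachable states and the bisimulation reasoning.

LTS(P): 24 reachable states
  u0 = (a.a.0 + b.0 | a.0 + (a.(0 + 0) + b.b.0)) | b.(a.0 + (0 + 0))\{b} | -a-> u1, -a-> u2, -a-> u3, -b-> u4, -b-> u5, -b-> u6
  u1 = (0 + 0) | b.(a.0 + (0 + 0))\{b} | -b-> u7
  u2 = a.0 | b.(a.0 + (0 + 0))\{b} | -a-> u8, -b-> u9
  u3 = b.0 | 0 | b.(a.0 + (0 + 0))\{b} | -b-> u10, -b-> u11
  u4 = (a.a.0 + b.0 | a.0 + (a.(0 + 0) + b.b.0)) | (a.0 + (0 + 0))\{b} | -a-> u11, -a-> u12, -a-> u7, -a-> u9, -b-> u13, -b-> u14
  u5 = 0 | a.0 | b.(a.0 + (0 + 0))\{b} | -a-> u10, -b-> u13
  u6 = b.0 | b.(a.0 + (0 + 0))\{b} | -b-> u14, -b-> u8
  u7 = (0 + 0) | (a.0 + (0 + 0))\{b} | -a-> u15
  u8 = 0 | b.(a.0 + (0 + 0))\{b} | -b-> u16
  u9 = a.0 | (a.0 + (0 + 0))\{b} | -a-> u16, -a-> u17
  u10 = 0 | 0 | b.(a.0 + (0 + 0))\{b} | -b-> u18
  u11 = b.0 | 0 | (a.0 + (0 + 0))\{b} | -a-> u19, -b-> u18
  u12 = (a.a.0 + b.0 | a.0 + (a.(0 + 0) + b.b.0)) | 0\{b} | -a-> u15, -a-> u17, -a-> u19, -b-> u20, -b-> u21
  u13 = 0 | a.0 | (a.0 + (0 + 0))\{b} | -a-> u18, -a-> u20
  u14 = b.0 | (a.0 + (0 + 0))\{b} | -a-> u21, -b-> u16
  u15 = (0 + 0) | 0\{b} | ·
  u16 = 0 | (a.0 + (0 + 0))\{b} | -a-> u22
  u17 = a.0 | 0\{b} | -a-> u22
  u18 = 0 | 0 | (a.0 + (0 + 0))\{b} | -a-> u23
  u19 = b.0 | 0 | 0\{b} | -b-> u23
  u20 = 0 | a.0 | 0\{b} | -a-> u23
  u21 = b.0 | 0\{b} | -b-> u22
  u22 = 0 | 0\{b} | ·
  u23 = 0 | 0 | 0\{b} | ·
LTS(Q): 24 reachable states
  v0 = (a.a.0 + a.0 | a.0 + (a.(0 + 0) + b.b.0)) | b.(a.0 + (0 + 0))\{b} | -a-> v1, -a-> v2, -a-> v3, -a-> v4, -b-> v5, -b-> v6
  v1 = (0 + 0) | b.(a.0 + (0 + 0))\{b} | -b-> v7
  v2 = 0 | a.0 | b.(a.0 + (0 + 0))\{b} | -a-> v8, -b-> v9
  v3 = a.0 | 0 | b.(a.0 + (0 + 0))\{b} | -a-> v8, -b-> v10
  v4 = a.0 | b.(a.0 + (0 + 0))\{b} | -a-> v11, -b-> v12
  v5 = (a.a.0 + a.0 | a.0 + (a.(0 + 0) + b.b.0)) | (a.0 + (0 + 0))\{b} | -a-> v10, -a-> v12, -a-> v13, -a-> v7, -a-> v9, -b-> v14
  v6 = b.0 | b.(a.0 + (0 + 0))\{b} | -b-> v11, -b-> v14
  v7 = (0 + 0) | (a.0 + (0 + 0))\{b} | -a-> v15
  v8 = 0 | 0 | b.(a.0 + (0 + 0))\{b} | -b-> v16
  v9 = 0 | a.0 | (a.0 + (0 + 0))\{b} | -a-> v16, -a-> v17
  v10 = a.0 | 0 | (a.0 + (0 + 0))\{b} | -a-> v16, -a-> v18
  v11 = 0 | b.(a.0 + (0 + 0))\{b} | -b-> v19
  v12 = a.0 | (a.0 + (0 + 0))\{b} | -a-> v19, -a-> v20
  v13 = (a.a.0 + a.0 | a.0 + (a.(0 + 0) + b.b.0)) | 0\{b} | -a-> v15, -a-> v17, -a-> v18, -a-> v20, -b-> v21
  v14 = b.0 | (a.0 + (0 + 0))\{b} | -a-> v21, -b-> v19
  v15 = (0 + 0) | 0\{b} | ·
  v16 = 0 | 0 | (a.0 + (0 + 0))\{b} | -a-> v22
  v17 = 0 | a.0 | 0\{b} | -a-> v22
  v18 = a.0 | 0 | 0\{b} | -a-> v22
  v19 = 0 | (a.0 + (0 + 0))\{b} | -a-> v23
  v20 = a.0 | 0\{b} | -a-> v23
  v21 = b.0 | 0\{b} | -b-> v23
  v22 = 0 | 0 | 0\{b} | ·
  v23 = 0 | 0\{b} | ·
Bisimilarity quotient blocks:
  B0 = {u0}
  B1 = {u2, u5, v2, v3, v4}
  B2 = {u13, u9, v10, v12, v9}
  B3 = {u16, u17, u18, u20, u7, v16, v17, v18, v19, v20, v7}
  B4 = {u15, u22, u23, v15, v22, v23}
  B5 = {u1, u10, u8, v1, v11, v8}
  B6 = {u3, u6, v6}
  B7 = {u11, u14, v14}
  B8 = {u19, u21, v21}
  B9 = {u4}
  B10 = {u12}
  B11 = {v0}
  B12 = {v5}
  B13 = {v13}
u0 ∈ B0, v0 ∈ B11 → different blocks

NO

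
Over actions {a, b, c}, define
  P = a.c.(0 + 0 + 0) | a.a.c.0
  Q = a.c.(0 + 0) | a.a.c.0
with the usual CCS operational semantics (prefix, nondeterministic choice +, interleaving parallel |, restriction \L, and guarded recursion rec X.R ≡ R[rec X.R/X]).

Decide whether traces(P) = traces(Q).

LTS(P): 12 reachable states
  p0 = a.c.(0 + 0 + 0) | a.a.c.0 has moves --a--▸ p1, --a--▸ p2
  p1 = a.c.(0 + 0 + 0) | a.c.0 has moves --a--▸ p3, --a--▸ p4
  p2 = c.(0 + 0 + 0) | a.a.c.0 has moves --a--▸ p4, --c--▸ p5
  p3 = a.c.(0 + 0 + 0) | c.0 has moves --a--▸ p6, --c--▸ p7
  p4 = c.(0 + 0 + 0) | a.c.0 has moves --a--▸ p6, --c--▸ p8
  p5 = (0 + 0 + 0) | a.a.c.0 has moves --a--▸ p8
  p6 = c.(0 + 0 + 0) | c.0 has moves --c--▸ p10, --c--▸ p9
  p7 = a.c.(0 + 0 + 0) | 0 has moves --a--▸ p10
  p8 = (0 + 0 + 0) | a.c.0 has moves --a--▸ p9
  p9 = (0 + 0 + 0) | c.0 has moves --c--▸ p11
  p10 = c.(0 + 0 + 0) | 0 has moves --c--▸ p11
  p11 = (0 + 0 + 0) | 0 has moves stopped
LTS(Q): 12 reachable states
  q0 = a.c.(0 + 0) | a.a.c.0 has moves --a--▸ q1, --a--▸ q2
  q1 = a.c.(0 + 0) | a.c.0 has moves --a--▸ q3, --a--▸ q4
  q2 = c.(0 + 0) | a.a.c.0 has moves --a--▸ q4, --c--▸ q5
  q3 = a.c.(0 + 0) | c.0 has moves --a--▸ q6, --c--▸ q7
  q4 = c.(0 + 0) | a.c.0 has moves --a--▸ q6, --c--▸ q8
  q5 = (0 + 0) | a.a.c.0 has moves --a--▸ q8
  q6 = c.(0 + 0) | c.0 has moves --c--▸ q10, --c--▸ q9
  q7 = a.c.(0 + 0) | 0 has moves --a--▸ q10
  q8 = (0 + 0) | a.c.0 has moves --a--▸ q9
  q9 = (0 + 0) | c.0 has moves --c--▸ q11
  q10 = c.(0 + 0) | 0 has moves --c--▸ q11
  q11 = (0 + 0) | 0 has moves stopped
Coarsest stable partition (strong bisimilarity classes):
  B0 = {p0, q0}
  B1 = {p1, q1}
  B2 = {p3, p4, q3, q4}
  B3 = {p7, p8, q7, q8}
  B4 = {p10, p9, q10, q9}
  B5 = {p11, q11}
  B6 = {p6, q6}
  B7 = {p2, q2}
  B8 = {p5, q5}
p0 ∈ B0, q0 ∈ B0 → same block
Bisimilar ⇒ trace-equivalent.

traces(P) = traces(Q)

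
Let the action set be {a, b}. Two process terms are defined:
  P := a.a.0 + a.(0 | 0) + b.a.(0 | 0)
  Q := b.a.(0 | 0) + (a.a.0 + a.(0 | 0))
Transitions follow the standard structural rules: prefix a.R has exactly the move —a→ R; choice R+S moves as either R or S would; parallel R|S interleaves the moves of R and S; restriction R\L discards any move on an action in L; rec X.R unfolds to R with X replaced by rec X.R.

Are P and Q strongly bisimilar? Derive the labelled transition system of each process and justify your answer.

P ~ Q

Reachable graph of P (5 states):
  u0 = a.a.0 + a.(0 | 0) + b.a.(0 | 0) ⊢ ··a··> u1, ··a··> u2, ··b··> u3
  u1 = 0 | 0 ⊢ (no moves)
  u2 = a.0 ⊢ ··a··> u4
  u3 = a.(0 | 0) ⊢ ··a··> u1
  u4 = 0 ⊢ (no moves)
Reachable graph of Q (5 states):
  v0 = b.a.(0 | 0) + (a.a.0 + a.(0 | 0)) ⊢ ··a··> v1, ··a··> v2, ··b··> v3
  v1 = 0 | 0 ⊢ (no moves)
  v2 = a.0 ⊢ ··a··> v4
  v3 = a.(0 | 0) ⊢ ··a··> v1
  v4 = 0 ⊢ (no moves)
Bisimilarity quotient blocks:
  B0 = {u0, v0}
  B1 = {u1, u4, v1, v4}
  B2 = {u2, u3, v2, v3}
u0 ∈ B0, v0 ∈ B0 → same block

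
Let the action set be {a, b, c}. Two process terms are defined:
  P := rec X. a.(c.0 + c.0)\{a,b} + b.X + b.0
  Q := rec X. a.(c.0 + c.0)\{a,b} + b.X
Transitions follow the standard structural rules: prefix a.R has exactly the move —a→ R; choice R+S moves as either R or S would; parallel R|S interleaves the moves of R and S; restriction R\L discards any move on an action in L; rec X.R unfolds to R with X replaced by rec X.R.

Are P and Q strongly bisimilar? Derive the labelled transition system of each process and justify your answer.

LTS(P): 4 reachable states
  u0 = rec X. a.(c.0 + c.0)\{a,b} + b.X + b.0 | =a=> u1, =b=> u0, =b=> u2
  u1 = (c.0 + c.0)\{a,b} | =c=> u3
  u2 = 0 | deadlocked
  u3 = 0\{a,b} | deadlocked
LTS(Q): 3 reachable states
  v0 = rec X. a.(c.0 + c.0)\{a,b} + b.X | =a=> v1, =b=> v0
  v1 = (c.0 + c.0)\{a,b} | =c=> v2
  v2 = 0\{a,b} | deadlocked
Bisimilarity quotient blocks:
  B0 = {u0}
  B1 = {u1, v1}
  B2 = {u2, u3, v2}
  B3 = {v0}
u0 ∈ B0, v0 ∈ B3 → different blocks

NO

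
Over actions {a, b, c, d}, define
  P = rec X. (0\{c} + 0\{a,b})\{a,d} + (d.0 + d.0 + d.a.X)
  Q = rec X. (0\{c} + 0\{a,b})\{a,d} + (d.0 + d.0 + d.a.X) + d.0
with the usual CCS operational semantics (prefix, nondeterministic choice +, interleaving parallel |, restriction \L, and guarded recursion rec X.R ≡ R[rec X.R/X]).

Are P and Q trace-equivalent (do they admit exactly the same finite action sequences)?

YES

Reachable graph of P (3 states):
  s0 = rec X. (0\{c} + 0\{a,b})\{a,d} + (d.0 + d.0 + d.a.X) | —d→ s1, —d→ s2
  s1 = 0 | stopped
  s2 = a.(rec X. (0\{c} + 0\{a,b})\{a,d} + (d.0 + d.0 + d.a.X)) | —a→ s0
Reachable graph of Q (3 states):
  t0 = rec X. (0\{c} + 0\{a,b})\{a,d} + (d.0 + d.0 + d.a.X) + d.0 | —d→ t1, —d→ t2
  t1 = 0 | stopped
  t2 = a.(rec X. (0\{c} + 0\{a,b})\{a,d} + (d.0 + d.0 + d.a.X) + d.0) | —a→ t0
Partition-refinement fixed point:
  B0 = {s0, t0}
  B1 = {s1, t1}
  B2 = {s2, t2}
s0 ∈ B0, t0 ∈ B0 → same block
Bisimilar ⇒ trace-equivalent.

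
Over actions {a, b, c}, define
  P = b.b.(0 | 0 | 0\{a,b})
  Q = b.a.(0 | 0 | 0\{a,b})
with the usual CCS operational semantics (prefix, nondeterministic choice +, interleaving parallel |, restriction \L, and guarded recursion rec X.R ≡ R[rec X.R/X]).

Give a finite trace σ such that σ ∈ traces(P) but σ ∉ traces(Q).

Reachable graph of P (3 states):
  p0 = b.b.(0 | 0 | 0\{a,b}) → -b-> p1
  p1 = b.(0 | 0 | 0\{a,b}) → -b-> p2
  p2 = 0 | 0 | 0\{a,b} → deadlocked
Reachable graph of Q (3 states):
  q0 = b.a.(0 | 0 | 0\{a,b}) → -b-> q1
  q1 = a.(0 | 0 | 0\{a,b}) → -a-> q2
  q2 = 0 | 0 | 0\{a,b} → deadlocked
Run σ = ⟨bb⟩ on P: start {p0}
  [1] b ⇒ {p1}
  [2] b ⇒ {p2}
  — P admits the full trace.
Run σ = ⟨bb⟩ on Q: start {q0}
  [1] b ⇒ {q1}
  [2] b ⇒ ∅  — Q cannot continue

bb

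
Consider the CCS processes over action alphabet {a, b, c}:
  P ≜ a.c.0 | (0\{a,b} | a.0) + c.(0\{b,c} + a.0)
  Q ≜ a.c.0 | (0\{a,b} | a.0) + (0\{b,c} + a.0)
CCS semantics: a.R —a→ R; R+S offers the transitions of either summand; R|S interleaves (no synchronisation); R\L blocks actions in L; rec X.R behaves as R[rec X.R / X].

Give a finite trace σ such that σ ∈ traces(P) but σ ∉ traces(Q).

P's transition system — 8 states:
  s0 = a.c.0 | (0\{a,b} | a.0) + c.(0\{b,c} + a.0) :: ··a··> s1, ··a··> s2, ··c··> s3
  s1 = a.c.0 | (0\{a,b} | 0) :: ··a··> s4
  s2 = c.0 | (0\{a,b} | a.0) :: ··a··> s4, ··c··> s5
  s3 = 0\{b,c} + a.0 :: ··a··> s6
  s4 = c.0 | (0\{a,b} | 0) :: ··c··> s7
  s5 = 0 | (0\{a,b} | a.0) :: ··a··> s7
  s6 = 0 :: stopped
  s7 = 0 | (0\{a,b} | 0) :: stopped
Q's transition system — 7 states:
  t0 = a.c.0 | (0\{a,b} | a.0) + (0\{b,c} + a.0) :: ··a··> t1, ··a··> t2, ··a··> t3
  t1 = 0 :: stopped
  t2 = a.c.0 | (0\{a,b} | 0) :: ··a··> t4
  t3 = c.0 | (0\{a,b} | a.0) :: ··a··> t4, ··c··> t5
  t4 = c.0 | (0\{a,b} | 0) :: ··c··> t6
  t5 = 0 | (0\{a,b} | a.0) :: ··a··> t6
  t6 = 0 | (0\{a,b} | 0) :: stopped
Run σ = ⟨c⟩ on P: start {s0}
  step 1 (c): {s3}
  — P admits the full trace.
Run σ = ⟨c⟩ on Q: start {t0}
  step 1 (c): ∅  — Q cannot continue

c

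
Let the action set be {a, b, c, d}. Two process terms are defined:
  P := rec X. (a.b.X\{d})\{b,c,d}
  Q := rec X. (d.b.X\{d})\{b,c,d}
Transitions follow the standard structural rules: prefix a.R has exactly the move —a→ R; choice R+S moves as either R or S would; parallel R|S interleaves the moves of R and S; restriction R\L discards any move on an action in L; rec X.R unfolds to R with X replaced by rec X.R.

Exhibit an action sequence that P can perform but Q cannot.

a

LTS(P): 2 reachable states
  p0 = rec X. (a.b.X\{d})\{b,c,d} → —a→ p1
  p1 = (b.(rec X. (a.b.X\{d})\{b,c,d})\{d})\{b,c,d} → stopped
LTS(Q): 1 reachable states
  q0 = rec X. (d.b.X\{d})\{b,c,d} → stopped
Trace ⟨a⟩ through P, begin at {p0}:
  after a @ step 1: {p1}
  — P admits the full trace.
Trace ⟨a⟩ through Q, begin at {q0}:
  after a @ step 1: ∅ (Q stuck)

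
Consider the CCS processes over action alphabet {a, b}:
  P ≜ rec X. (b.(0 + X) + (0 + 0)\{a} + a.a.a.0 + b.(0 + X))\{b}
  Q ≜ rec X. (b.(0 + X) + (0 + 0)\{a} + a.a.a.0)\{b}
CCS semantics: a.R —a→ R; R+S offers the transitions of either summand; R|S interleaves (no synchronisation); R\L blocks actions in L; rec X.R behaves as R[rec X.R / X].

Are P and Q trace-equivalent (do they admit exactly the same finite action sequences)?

LTS(P): 4 reachable states
  u0 = rec X. (b.(0 + X) + (0 + 0)\{a} + a.a.a.0 + b.(0 + X))\{b} → —a→ u1
  u1 = (a.a.0)\{b} → —a→ u2
  u2 = (a.0)\{b} → —a→ u3
  u3 = 0\{b} → ·
LTS(Q): 4 reachable states
  v0 = rec X. (b.(0 + X) + (0 + 0)\{a} + a.a.a.0)\{b} → —a→ v1
  v1 = (a.a.0)\{b} → —a→ v2
  v2 = (a.0)\{b} → —a→ v3
  v3 = 0\{b} → ·
Coarsest stable partition (strong bisimilarity classes):
  B0 = {u0, v0}
  B1 = {u1, v1}
  B2 = {u2, v2}
  B3 = {u3, v3}
u0 ∈ B0, v0 ∈ B0 → same block
Bisimilar ⇒ trace-equivalent.

YES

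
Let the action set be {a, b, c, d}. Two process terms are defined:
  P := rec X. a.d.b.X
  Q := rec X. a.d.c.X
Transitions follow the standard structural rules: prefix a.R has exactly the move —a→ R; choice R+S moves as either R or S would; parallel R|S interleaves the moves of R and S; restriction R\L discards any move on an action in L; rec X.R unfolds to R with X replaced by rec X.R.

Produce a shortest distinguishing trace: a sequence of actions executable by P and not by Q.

adb

P's transition system — 3 states:
  m0 = rec X. a.d.b.X | --a--▸ m1
  m1 = d.b.(rec X. a.d.b.X) | --d--▸ m2
  m2 = b.(rec X. a.d.b.X) | --b--▸ m0
Q's transition system — 3 states:
  n0 = rec X. a.d.c.X | --a--▸ n1
  n1 = d.c.(rec X. a.d.c.X) | --d--▸ n2
  n2 = c.(rec X. a.d.c.X) | --c--▸ n0
Trace ⟨adb⟩ through P, begin at {m0}:
  [1] a ⇒ {m1}
  [2] d ⇒ {m2}
  [3] b ⇒ {m0}
  — P admits the full trace.
Trace ⟨adb⟩ through Q, begin at {n0}:
  [1] a ⇒ {n1}
  [2] d ⇒ {n2}
  [3] b ⇒ ∅  — Q cannot continue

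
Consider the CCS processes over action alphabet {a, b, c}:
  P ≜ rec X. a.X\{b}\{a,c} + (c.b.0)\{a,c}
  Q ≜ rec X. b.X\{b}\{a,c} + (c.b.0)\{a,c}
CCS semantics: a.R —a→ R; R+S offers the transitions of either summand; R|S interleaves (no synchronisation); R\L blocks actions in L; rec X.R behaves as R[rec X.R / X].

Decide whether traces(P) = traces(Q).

NO — witness ⟨a⟩

P's transition system — 2 states:
  m0 = rec X. a.X\{b}\{a,c} + (c.b.0)\{a,c} :: =a=> m1
  m1 = (rec X. a.X\{b}\{a,c} + (c.b.0)\{a,c})\{b}\{a,c} :: deadlocked
Q's transition system — 2 states:
  n0 = rec X. b.X\{b}\{a,c} + (c.b.0)\{a,c} :: =b=> n1
  n1 = (rec X. b.X\{b}\{a,c} + (c.b.0)\{a,c})\{b}\{a,c} :: deadlocked
Run σ = ⟨a⟩ on P: start {m0}
  after a @ step 1: {m1}
  — P admits the full trace.
Run σ = ⟨a⟩ on Q: start {n0}
  after a @ step 1: ∅ (Q stuck)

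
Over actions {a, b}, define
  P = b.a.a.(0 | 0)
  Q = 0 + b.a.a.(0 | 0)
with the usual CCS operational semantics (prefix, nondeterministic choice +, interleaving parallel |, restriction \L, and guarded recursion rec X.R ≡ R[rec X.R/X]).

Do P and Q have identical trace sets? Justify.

traces(P) = traces(Q)

LTS(P): 4 reachable states
  s0 = b.a.a.(0 | 0) → --b--▸ s1
  s1 = a.a.(0 | 0) → --a--▸ s2
  s2 = a.(0 | 0) → --a--▸ s3
  s3 = 0 | 0 → ·
LTS(Q): 4 reachable states
  t0 = 0 + b.a.a.(0 | 0) → --b--▸ t1
  t1 = a.a.(0 | 0) → --a--▸ t2
  t2 = a.(0 | 0) → --a--▸ t3
  t3 = 0 | 0 → ·
Partition-refinement fixed point:
  B0 = {s0, t0}
  B1 = {s1, t1}
  B2 = {s2, t2}
  B3 = {s3, t3}
s0 ∈ B0, t0 ∈ B0 → same block
Bisimilar ⇒ trace-equivalent.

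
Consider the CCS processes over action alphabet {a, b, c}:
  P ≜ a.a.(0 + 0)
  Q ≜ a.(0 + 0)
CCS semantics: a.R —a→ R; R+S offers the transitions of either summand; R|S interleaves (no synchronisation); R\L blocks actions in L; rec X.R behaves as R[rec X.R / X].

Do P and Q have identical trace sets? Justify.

P's transition system — 3 states:
  u0 = a.a.(0 + 0) | =a=> u1
  u1 = a.(0 + 0) | =a=> u2
  u2 = 0 + 0 | stopped
Q's transition system — 2 states:
  v0 = a.(0 + 0) | =a=> v1
  v1 = 0 + 0 | stopped
Executing aa from P (initial set {u0}):
  after a @ step 1: {u1}
  after a @ step 2: {u2}
  ✓ P
Executing aa from Q (initial set {v0}):
  after a @ step 1: {v1}
  after a @ step 2: ∅ (Q stuck)

trace-distinct — witness ⟨aa⟩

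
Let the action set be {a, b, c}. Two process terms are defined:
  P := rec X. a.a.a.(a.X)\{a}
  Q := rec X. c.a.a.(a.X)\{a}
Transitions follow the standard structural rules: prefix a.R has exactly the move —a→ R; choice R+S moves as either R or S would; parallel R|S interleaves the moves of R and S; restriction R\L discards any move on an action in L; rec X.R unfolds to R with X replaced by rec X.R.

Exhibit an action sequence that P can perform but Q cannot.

a

LTS(P): 4 reachable states
  s0 = rec X. a.a.a.(a.X)\{a} → --a--▸ s1
  s1 = a.a.(a.(rec X. a.a.a.(a.X)\{a}))\{a} → --a--▸ s2
  s2 = a.(a.(rec X. a.a.a.(a.X)\{a}))\{a} → --a--▸ s3
  s3 = (a.(rec X. a.a.a.(a.X)\{a}))\{a} → stopped
LTS(Q): 4 reachable states
  t0 = rec X. c.a.a.(a.X)\{a} → --c--▸ t1
  t1 = a.a.(a.(rec X. c.a.a.(a.X)\{a}))\{a} → --a--▸ t2
  t2 = a.(a.(rec X. c.a.a.(a.X)\{a}))\{a} → --a--▸ t3
  t3 = (a.(rec X. c.a.a.(a.X)\{a}))\{a} → stopped
Executing a from P (initial set {s0}):
  [1] a ⇒ {s1}
  — P admits the full trace.
Executing a from Q (initial set {t0}):
  [1] a ⇒ ∅ (Q stuck)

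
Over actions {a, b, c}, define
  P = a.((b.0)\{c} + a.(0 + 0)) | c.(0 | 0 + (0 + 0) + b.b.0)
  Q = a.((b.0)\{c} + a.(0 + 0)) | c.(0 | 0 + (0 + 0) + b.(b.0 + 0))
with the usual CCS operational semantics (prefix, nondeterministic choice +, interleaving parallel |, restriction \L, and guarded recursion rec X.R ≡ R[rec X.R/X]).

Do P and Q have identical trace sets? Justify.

YES

Reachable graph of P (16 states):
  u0 = a.((b.0)\{c} + a.(0 + 0)) | c.(0 | 0 + (0 + 0) + b.b.0) ⊢ =a=> u1, =c=> u2
  u1 = ((b.0)\{c} + a.(0 + 0)) | c.(0 | 0 + (0 + 0) + b.b.0) ⊢ =a=> u3, =b=> u4, =c=> u5
  u2 = a.((b.0)\{c} + a.(0 + 0)) | (0 | 0 + (0 + 0) + b.b.0) ⊢ =a=> u5, =b=> u6
  u3 = (0 + 0) | c.(0 | 0 + (0 + 0) + b.b.0) ⊢ =c=> u7
  u4 = 0\{c} | c.(0 | 0 + (0 + 0) + b.b.0) ⊢ =c=> u8
  u5 = ((b.0)\{c} + a.(0 + 0)) | (0 | 0 + (0 + 0) + b.b.0) ⊢ =a=> u7, =b=> u8, =b=> u9
  u6 = a.((b.0)\{c} + a.(0 + 0)) | b.0 ⊢ =a=> u9, =b=> u10
  u7 = (0 + 0) | (0 | 0 + (0 + 0) + b.b.0) ⊢ =b=> u11
  u8 = 0\{c} | (0 | 0 + (0 + 0) + b.b.0) ⊢ =b=> u12
  u9 = ((b.0)\{c} + a.(0 + 0)) | b.0 ⊢ =a=> u11, =b=> u12, =b=> u13
  u10 = a.((b.0)\{c} + a.(0 + 0)) | 0 ⊢ =a=> u13
  u11 = (0 + 0) | b.0 ⊢ =b=> u14
  u12 = 0\{c} | b.0 ⊢ =b=> u15
  u13 = ((b.0)\{c} + a.(0 + 0)) | 0 ⊢ =a=> u14, =b=> u15
  u14 = (0 + 0) | 0 ⊢ stopped
  u15 = 0\{c} | 0 ⊢ stopped
Reachable graph of Q (16 states):
  v0 = a.((b.0)\{c} + a.(0 + 0)) | c.(0 | 0 + (0 + 0) + b.(b.0 + 0)) ⊢ =a=> v1, =c=> v2
  v1 = ((b.0)\{c} + a.(0 + 0)) | c.(0 | 0 + (0 + 0) + b.(b.0 + 0)) ⊢ =a=> v3, =b=> v4, =c=> v5
  v2 = a.((b.0)\{c} + a.(0 + 0)) | (0 | 0 + (0 + 0) + b.(b.0 + 0)) ⊢ =a=> v5, =b=> v6
  v3 = (0 + 0) | c.(0 | 0 + (0 + 0) + b.(b.0 + 0)) ⊢ =c=> v7
  v4 = 0\{c} | c.(0 | 0 + (0 + 0) + b.(b.0 + 0)) ⊢ =c=> v8
  v5 = ((b.0)\{c} + a.(0 + 0)) | (0 | 0 + (0 + 0) + b.(b.0 + 0)) ⊢ =a=> v7, =b=> v8, =b=> v9
  v6 = a.((b.0)\{c} + a.(0 + 0)) | (b.0 + 0) ⊢ =a=> v9, =b=> v10
  v7 = (0 + 0) | (0 | 0 + (0 + 0) + b.(b.0 + 0)) ⊢ =b=> v11
  v8 = 0\{c} | (0 | 0 + (0 + 0) + b.(b.0 + 0)) ⊢ =b=> v12
  v9 = ((b.0)\{c} + a.(0 + 0)) | (b.0 + 0) ⊢ =a=> v11, =b=> v12, =b=> v13
  v10 = a.((b.0)\{c} + a.(0 + 0)) | 0 ⊢ =a=> v13
  v11 = (0 + 0) | (b.0 + 0) ⊢ =b=> v14
  v12 = 0\{c} | (b.0 + 0) ⊢ =b=> v15
  v13 = ((b.0)\{c} + a.(0 + 0)) | 0 ⊢ =a=> v14, =b=> v15
  v14 = (0 + 0) | 0 ⊢ stopped
  v15 = 0\{c} | 0 ⊢ stopped
Coarsest stable partition (strong bisimilarity classes):
  B0 = {u0, v0}
  B1 = {u2, v2}
  B2 = {u6, v6}
  B3 = {u9, v9}
  B4 = {u11, u12, v11, v12}
  B5 = {u14, u15, v14, v15}
  B6 = {u13, v13}
  B7 = {u10, v10}
  B8 = {u5, v5}
  B9 = {u7, u8, v7, v8}
  B10 = {u1, v1}
  B11 = {u3, u4, v3, v4}
u0 ∈ B0, v0 ∈ B0 → same block
Bisimilar ⇒ trace-equivalent.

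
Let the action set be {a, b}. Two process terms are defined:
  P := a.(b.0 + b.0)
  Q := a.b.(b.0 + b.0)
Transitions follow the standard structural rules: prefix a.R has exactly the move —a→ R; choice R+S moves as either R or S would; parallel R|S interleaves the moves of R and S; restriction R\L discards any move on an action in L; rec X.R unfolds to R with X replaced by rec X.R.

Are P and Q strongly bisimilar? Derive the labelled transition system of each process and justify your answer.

not bisimilar

Reachable graph of P (3 states):
  s0 = a.(b.0 + b.0) has moves -a-> s1
  s1 = b.0 + b.0 has moves -b-> s2
  s2 = 0 has moves ·
Reachable graph of Q (4 states):
  t0 = a.b.(b.0 + b.0) has moves -a-> t1
  t1 = b.(b.0 + b.0) has moves -b-> t2
  t2 = b.0 + b.0 has moves -b-> t3
  t3 = 0 has moves ·
Partition-refinement fixed point:
  B0 = {s0}
  B1 = {s1, t2}
  B2 = {s2, t3}
  B3 = {t0}
  B4 = {t1}
s0 ∈ B0, t0 ∈ B3 → different blocks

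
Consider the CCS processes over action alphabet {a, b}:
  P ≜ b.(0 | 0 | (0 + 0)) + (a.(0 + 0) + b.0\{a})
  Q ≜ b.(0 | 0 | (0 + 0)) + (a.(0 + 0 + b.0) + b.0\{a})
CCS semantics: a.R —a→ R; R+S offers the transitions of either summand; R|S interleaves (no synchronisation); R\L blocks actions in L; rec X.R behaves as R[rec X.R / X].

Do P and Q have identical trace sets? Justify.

trace-distinct — witness ⟨ab⟩

P's transition system — 4 states:
  m0 = b.(0 | 0 | (0 + 0)) + (a.(0 + 0) + b.0\{a}) has moves --a--▸ m1, --b--▸ m2, --b--▸ m3
  m1 = 0 + 0 has moves stopped
  m2 = 0 | 0 | (0 + 0) has moves stopped
  m3 = 0\{a} has moves stopped
Q's transition system — 5 states:
  n0 = b.(0 | 0 | (0 + 0)) + (a.(0 + 0 + b.0) + b.0\{a}) has moves --a--▸ n1, --b--▸ n2, --b--▸ n3
  n1 = 0 + 0 + b.0 has moves --b--▸ n4
  n2 = 0 | 0 | (0 + 0) has moves stopped
  n3 = 0\{a} has moves stopped
  n4 = 0 has moves stopped
Run σ = ⟨ab⟩ on Q: start {n0}
  after a @ step 1: {n1}
  after b @ step 2: {n4}
  — Q admits the full trace.
Run σ = ⟨ab⟩ on P: start {m0}
  after a @ step 1: {m1}
  after b @ step 2: ∅  — P cannot continue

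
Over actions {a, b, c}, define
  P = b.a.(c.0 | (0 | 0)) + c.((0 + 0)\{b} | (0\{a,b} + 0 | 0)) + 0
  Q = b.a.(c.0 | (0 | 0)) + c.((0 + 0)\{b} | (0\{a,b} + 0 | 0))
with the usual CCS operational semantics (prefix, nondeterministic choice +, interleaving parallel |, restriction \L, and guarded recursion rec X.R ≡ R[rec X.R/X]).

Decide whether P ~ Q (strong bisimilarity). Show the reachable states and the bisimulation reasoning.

LTS(P): 5 reachable states
  p0 = b.a.(c.0 | (0 | 0)) + c.((0 + 0)\{b} | (0\{a,b} + 0 | 0)) + 0 → =b=> p1, =c=> p2
  p1 = a.(c.0 | (0 | 0)) → =a=> p3
  p2 = (0 + 0)\{b} | (0\{a,b} + 0 | 0) → (no moves)
  p3 = c.0 | (0 | 0) → =c=> p4
  p4 = 0 | (0 | 0) → (no moves)
LTS(Q): 5 reachable states
  q0 = b.a.(c.0 | (0 | 0)) + c.((0 + 0)\{b} | (0\{a,b} + 0 | 0)) → =b=> q1, =c=> q2
  q1 = a.(c.0 | (0 | 0)) → =a=> q3
  q2 = (0 + 0)\{b} | (0\{a,b} + 0 | 0) → (no moves)
  q3 = c.0 | (0 | 0) → =c=> q4
  q4 = 0 | (0 | 0) → (no moves)
Coarsest stable partition (strong bisimilarity classes):
  B0 = {p0, q0}
  B1 = {p1, q1}
  B2 = {p3, q3}
  B3 = {p2, p4, q2, q4}
p0 ∈ B0, q0 ∈ B0 → same block

P ~ Q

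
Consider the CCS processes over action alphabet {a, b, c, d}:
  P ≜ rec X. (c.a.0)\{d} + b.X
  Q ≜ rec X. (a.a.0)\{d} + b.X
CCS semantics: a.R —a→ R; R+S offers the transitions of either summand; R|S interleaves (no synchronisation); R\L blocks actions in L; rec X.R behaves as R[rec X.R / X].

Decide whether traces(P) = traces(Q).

P's transition system — 3 states:
  s0 = rec X. (c.a.0)\{d} + b.X → --b--▸ s0, --c--▸ s1
  s1 = (a.0)\{d} → --a--▸ s2
  s2 = 0\{d} → ∅
Q's transition system — 3 states:
  t0 = rec X. (a.a.0)\{d} + b.X → --a--▸ t1, --b--▸ t0
  t1 = (a.0)\{d} → --a--▸ t2
  t2 = 0\{d} → ∅
Trace ⟨c⟩ through P, begin at {s0}:
  step 1 (c): {s1}
  ✓ P
Trace ⟨c⟩ through Q, begin at {t0}:
  step 1 (c): no successor for Q

traces(P) ≠ traces(Q) — witness ⟨c⟩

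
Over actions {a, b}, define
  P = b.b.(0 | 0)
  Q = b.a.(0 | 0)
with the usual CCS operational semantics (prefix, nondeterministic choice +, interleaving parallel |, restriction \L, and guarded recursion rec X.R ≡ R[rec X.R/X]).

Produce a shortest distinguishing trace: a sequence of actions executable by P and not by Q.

LTS(P): 3 reachable states
  u0 = b.b.(0 | 0) has moves =b=> u1
  u1 = b.(0 | 0) has moves =b=> u2
  u2 = 0 | 0 has moves deadlocked
LTS(Q): 3 reachable states
  v0 = b.a.(0 | 0) has moves =b=> v1
  v1 = a.(0 | 0) has moves =a=> v2
  v2 = 0 | 0 has moves deadlocked
Trace ⟨bb⟩ through P, begin at {u0}:
  step 1 (b): {u1}
  step 2 (b): {u2}
  — P admits the full trace.
Trace ⟨bb⟩ through Q, begin at {v0}:
  step 1 (b): {v1}
  step 2 (b): no successor for Q

bb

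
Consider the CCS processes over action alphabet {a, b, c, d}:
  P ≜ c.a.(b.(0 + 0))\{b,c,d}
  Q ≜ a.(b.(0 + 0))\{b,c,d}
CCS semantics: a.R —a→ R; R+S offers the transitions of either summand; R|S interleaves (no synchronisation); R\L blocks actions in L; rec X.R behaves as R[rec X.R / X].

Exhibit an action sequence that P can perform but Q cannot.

P's transition system — 3 states:
  s0 = c.a.(b.(0 + 0))\{b,c,d} → -c-> s1
  s1 = a.(b.(0 + 0))\{b,c,d} → -a-> s2
  s2 = (b.(0 + 0))\{b,c,d} → stopped
Q's transition system — 2 states:
  t0 = a.(b.(0 + 0))\{b,c,d} → -a-> t1
  t1 = (b.(0 + 0))\{b,c,d} → stopped
Run σ = ⟨c⟩ on P: start {s0}
  [1] c ⇒ {s1}
  — P admits the full trace.
Run σ = ⟨c⟩ on Q: start {t0}
  [1] c ⇒ ∅  — Q cannot continue

c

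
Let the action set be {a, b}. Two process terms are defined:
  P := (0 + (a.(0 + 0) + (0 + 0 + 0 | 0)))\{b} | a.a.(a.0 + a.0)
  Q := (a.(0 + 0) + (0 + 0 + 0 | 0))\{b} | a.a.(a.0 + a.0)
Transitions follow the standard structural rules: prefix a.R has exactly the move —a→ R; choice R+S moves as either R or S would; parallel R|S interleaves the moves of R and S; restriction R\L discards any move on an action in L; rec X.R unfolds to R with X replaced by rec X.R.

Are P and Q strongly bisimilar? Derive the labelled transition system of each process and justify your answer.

YES

Reachable graph of P (8 states):
  u0 = (0 + (a.(0 + 0) + (0 + 0 + 0 | 0)))\{b} | a.a.(a.0 + a.0) :: --a--▸ u1, --a--▸ u2
  u1 = (0 + (a.(0 + 0) + (0 + 0 + 0 | 0)))\{b} | a.(a.0 + a.0) :: --a--▸ u3, --a--▸ u4
  u2 = (0 + 0)\{b} | a.a.(a.0 + a.0) :: --a--▸ u4
  u3 = (0 + (a.(0 + 0) + (0 + 0 + 0 | 0)))\{b} | (a.0 + a.0) :: --a--▸ u5, --a--▸ u6
  u4 = (0 + 0)\{b} | a.(a.0 + a.0) :: --a--▸ u6
  u5 = (0 + (a.(0 + 0) + (0 + 0 + 0 | 0)))\{b} | 0 :: --a--▸ u7
  u6 = (0 + 0)\{b} | (a.0 + a.0) :: --a--▸ u7
  u7 = (0 + 0)\{b} | 0 :: deadlocked
Reachable graph of Q (8 states):
  v0 = (a.(0 + 0) + (0 + 0 + 0 | 0))\{b} | a.a.(a.0 + a.0) :: --a--▸ v1, --a--▸ v2
  v1 = (0 + 0)\{b} | a.a.(a.0 + a.0) :: --a--▸ v3
  v2 = (a.(0 + 0) + (0 + 0 + 0 | 0))\{b} | a.(a.0 + a.0) :: --a--▸ v3, --a--▸ v4
  v3 = (0 + 0)\{b} | a.(a.0 + a.0) :: --a--▸ v5
  v4 = (a.(0 + 0) + (0 + 0 + 0 | 0))\{b} | (a.0 + a.0) :: --a--▸ v5, --a--▸ v6
  v5 = (0 + 0)\{b} | (a.0 + a.0) :: --a--▸ v7
  v6 = (a.(0 + 0) + (0 + 0 + 0 | 0))\{b} | 0 :: --a--▸ v7
  v7 = (0 + 0)\{b} | 0 :: deadlocked
Bisimilarity quotient blocks:
  B0 = {u0, v0}
  B1 = {u1, u2, v1, v2}
  B2 = {u3, u4, v3, v4}
  B3 = {u5, u6, v5, v6}
  B4 = {u7, v7}
u0 ∈ B0, v0 ∈ B0 → same block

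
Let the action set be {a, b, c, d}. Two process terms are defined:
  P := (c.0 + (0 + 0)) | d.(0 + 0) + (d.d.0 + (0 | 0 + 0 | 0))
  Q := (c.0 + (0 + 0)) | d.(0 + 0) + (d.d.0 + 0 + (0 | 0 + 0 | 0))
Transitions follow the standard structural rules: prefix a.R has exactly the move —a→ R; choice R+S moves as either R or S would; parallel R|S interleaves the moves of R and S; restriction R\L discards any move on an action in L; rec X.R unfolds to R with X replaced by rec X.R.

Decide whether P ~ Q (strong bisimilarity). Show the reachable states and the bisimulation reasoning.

Reachable graph of P (6 states):
  u0 = (c.0 + (0 + 0)) | d.(0 + 0) + (d.d.0 + (0 | 0 + 0 | 0)) ⊢ ··c··> u1, ··d··> u2, ··d··> u3
  u1 = 0 | d.(0 + 0) ⊢ ··d··> u4
  u2 = (c.0 + (0 + 0)) | (0 + 0) ⊢ ··c··> u4
  u3 = d.0 ⊢ ··d··> u5
  u4 = 0 | (0 + 0) ⊢ (no moves)
  u5 = 0 ⊢ (no moves)
Reachable graph of Q (6 states):
  v0 = (c.0 + (0 + 0)) | d.(0 + 0) + (d.d.0 + 0 + (0 | 0 + 0 | 0)) ⊢ ··c··> v1, ··d··> v2, ··d··> v3
  v1 = 0 | d.(0 + 0) ⊢ ··d··> v4
  v2 = (c.0 + (0 + 0)) | (0 + 0) ⊢ ··c··> v4
  v3 = d.0 ⊢ ··d··> v5
  v4 = 0 | (0 + 0) ⊢ (no moves)
  v5 = 0 ⊢ (no moves)
Bisimilarity quotient blocks:
  B0 = {u0, v0}
  B1 = {u2, v2}
  B2 = {u4, u5, v4, v5}
  B3 = {u1, u3, v1, v3}
u0 ∈ B0, v0 ∈ B0 → same block

YES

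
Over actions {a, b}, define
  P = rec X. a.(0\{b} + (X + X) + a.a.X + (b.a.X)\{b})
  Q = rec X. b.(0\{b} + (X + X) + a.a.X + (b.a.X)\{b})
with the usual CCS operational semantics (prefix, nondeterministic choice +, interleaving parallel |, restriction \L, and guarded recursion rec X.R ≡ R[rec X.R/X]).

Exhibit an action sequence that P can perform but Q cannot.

P's transition system — 3 states:
  s0 = rec X. a.(0\{b} + (X + X) + a.a.X + (b.a.X)\{b}) → -a-> s1
  s1 = 0\{b} + ((rec X. a.(0\{b} + (X + X) + a.a.X + (b.a.X)\{b})) + (rec X. a.(0\{b} + (X + X) + a.a.X + (b.a.X)\{b}))) + a.a.(rec X. a.(0\{b} + (X + X) + a.a.X + (b.a.X)\{b})) + (b.a.(rec X. a.(0\{b} + (X + X) + a.a.X + (b.a.X)\{b})))\{b} → -a-> s1, -a-> s2
  s2 = a.(rec X. a.(0\{b} + (X + X) + a.a.X + (b.a.X)\{b})) → -a-> s0
Q's transition system — 3 states:
  t0 = rec X. b.(0\{b} + (X + X) + a.a.X + (b.a.X)\{b}) → -b-> t1
  t1 = 0\{b} + ((rec X. b.(0\{b} + (X + X) + a.a.X + (b.a.X)\{b})) + (rec X. b.(0\{b} + (X + X) + a.a.X + (b.a.X)\{b}))) + a.a.(rec X. b.(0\{b} + (X + X) + a.a.X + (b.a.X)\{b})) + (b.a.(rec X. b.(0\{b} + (X + X) + a.a.X + (b.a.X)\{b})))\{b} → -a-> t2, -b-> t1
  t2 = a.(rec X. b.(0\{b} + (X + X) + a.a.X + (b.a.X)\{b})) → -a-> t0
Trace ⟨a⟩ through P, begin at {s0}:
  after a @ step 1: {s1}
  — P admits the full trace.
Trace ⟨a⟩ through Q, begin at {t0}:
  after a @ step 1: ∅  — Q cannot continue

a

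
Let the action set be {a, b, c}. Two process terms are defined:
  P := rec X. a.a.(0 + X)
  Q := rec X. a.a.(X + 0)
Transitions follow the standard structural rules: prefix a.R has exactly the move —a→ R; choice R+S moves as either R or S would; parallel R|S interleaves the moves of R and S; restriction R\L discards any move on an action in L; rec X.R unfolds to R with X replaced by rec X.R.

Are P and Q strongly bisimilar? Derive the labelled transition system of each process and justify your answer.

Reachable graph of P (3 states):
  p0 = rec X. a.a.(0 + X) ⊢ --a--▸ p1
  p1 = a.(0 + (rec X. a.a.(0 + X))) ⊢ --a--▸ p2
  p2 = 0 + (rec X. a.a.(0 + X)) ⊢ --a--▸ p1
Reachable graph of Q (3 states):
  q0 = rec X. a.a.(X + 0) ⊢ --a--▸ q1
  q1 = a.((rec X. a.a.(X + 0)) + 0) ⊢ --a--▸ q2
  q2 = (rec X. a.a.(X + 0)) + 0 ⊢ --a--▸ q1
Coarsest stable partition (strong bisimilarity classes):
  B0 = {p0, p1, p2, q0, q1, q2}
p0 ∈ B0, q0 ∈ B0 → same block

P ~ Q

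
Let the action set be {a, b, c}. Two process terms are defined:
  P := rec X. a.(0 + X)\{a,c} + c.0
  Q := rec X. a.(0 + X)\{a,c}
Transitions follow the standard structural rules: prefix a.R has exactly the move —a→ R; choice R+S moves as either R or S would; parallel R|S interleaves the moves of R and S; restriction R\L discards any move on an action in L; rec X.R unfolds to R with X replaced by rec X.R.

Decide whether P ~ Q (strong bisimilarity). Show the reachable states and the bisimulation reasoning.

NO

LTS(P): 3 reachable states
  s0 = rec X. a.(0 + X)\{a,c} + c.0 ⊢ -a-> s1, -c-> s2
  s1 = (0 + (rec X. a.(0 + X)\{a,c} + c.0))\{a,c} ⊢ stopped
  s2 = 0 ⊢ stopped
LTS(Q): 2 reachable states
  t0 = rec X. a.(0 + X)\{a,c} ⊢ -a-> t1
  t1 = (0 + (rec X. a.(0 + X)\{a,c}))\{a,c} ⊢ stopped
Partition-refinement fixed point:
  B0 = {s0}
  B1 = {s1, s2, t1}
  B2 = {t0}
s0 ∈ B0, t0 ∈ B2 → different blocks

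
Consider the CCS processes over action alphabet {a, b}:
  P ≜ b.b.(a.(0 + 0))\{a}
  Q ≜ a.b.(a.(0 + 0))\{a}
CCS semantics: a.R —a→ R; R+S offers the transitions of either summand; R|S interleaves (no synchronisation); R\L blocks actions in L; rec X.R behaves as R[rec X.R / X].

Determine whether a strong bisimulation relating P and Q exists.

P ≁ Q

Reachable graph of P (3 states):
  p0 = b.b.(a.(0 + 0))\{a} :: --b--▸ p1
  p1 = b.(a.(0 + 0))\{a} :: --b--▸ p2
  p2 = (a.(0 + 0))\{a} :: stopped
Reachable graph of Q (3 states):
  q0 = a.b.(a.(0 + 0))\{a} :: --a--▸ q1
  q1 = b.(a.(0 + 0))\{a} :: --b--▸ q2
  q2 = (a.(0 + 0))\{a} :: stopped
Bisimilarity quotient blocks:
  B0 = {p0}
  B1 = {p1, q1}
  B2 = {p2, q2}
  B3 = {q0}
p0 ∈ B0, q0 ∈ B3 → different blocks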